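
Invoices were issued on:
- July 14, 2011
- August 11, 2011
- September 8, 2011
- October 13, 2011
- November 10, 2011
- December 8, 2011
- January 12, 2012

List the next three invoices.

February 9, 2012; March 8, 2012; April 12, 2012

All dates are Thursdays, 28, 28, 35, 28, 28, 35 days apart.
Specifically, the 2nd Thursday of each month.
2nd Thursday of February 2012: February 9, 2012.
2nd Thursday of March 2012: March 8, 2012.
2nd Thursday of April 2012: April 12, 2012.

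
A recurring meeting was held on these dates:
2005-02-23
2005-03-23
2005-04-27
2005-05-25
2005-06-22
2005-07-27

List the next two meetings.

2005-08-24, 2005-09-28

These are Wednesdays at 28- or 35-day spacing (28, 35, 28, 28, 35).
The pattern: 4th Wednesday of the month.
4th Wednesday of August 2005: 2005-08-24.
September 2005 — 4th Wednesday is 2005-09-28.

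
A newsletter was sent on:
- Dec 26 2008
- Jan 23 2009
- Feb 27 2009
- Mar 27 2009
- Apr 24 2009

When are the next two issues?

May 22 2009, Jun 26 2009

All dates are Fridays, 28, 35, 28, 28 days apart.
Specifically, the 4th Friday of each month.
May 2009 — 4th Friday is May 22 2009.
June 2009 — 4th Friday is Jun 26 2009.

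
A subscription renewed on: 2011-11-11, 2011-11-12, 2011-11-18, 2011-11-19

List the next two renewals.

The gap pattern 1, 6, 1 repeats every 2 events.
These are the Fridays and Saturdays of each week.
The following Friday is 2011-11-25.
Next Saturday: 2011-11-26.

2011-11-25, 2011-11-26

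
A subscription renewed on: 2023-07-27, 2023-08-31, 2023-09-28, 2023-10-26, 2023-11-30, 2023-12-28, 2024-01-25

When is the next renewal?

2024-02-29

These are Thursdays with 35, 28, 28, 35, 28, 28-day gaps.
Each is the final Thursday of its month — 2023-08-31 is past the 28th, so '4th Thursday' doesn't fit.
February 2024 ends with Thursday 2024-02-29.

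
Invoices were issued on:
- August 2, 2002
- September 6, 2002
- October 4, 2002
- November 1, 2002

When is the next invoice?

December 6, 2002

Gaps: 35, 28, 28 days — a mix of 28 and 35. Every date is a Friday.
Each is the 1st Friday of its month.
1st Friday of December 2002: December 6, 2002.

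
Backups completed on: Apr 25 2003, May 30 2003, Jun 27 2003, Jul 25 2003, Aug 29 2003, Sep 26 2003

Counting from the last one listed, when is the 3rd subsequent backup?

Dec 26 2003

Every date is a Friday; gaps 35, 28, 28, 35, 28 days.
Each is the last Friday of its month (at least one falls on the 29th or later, ruling out '4th Friday').
Last Friday of October 2003: Oct 31 2003.
November 2003 ends with Friday Nov 28 2003.
December 2003 ends with Friday Dec 26 2003.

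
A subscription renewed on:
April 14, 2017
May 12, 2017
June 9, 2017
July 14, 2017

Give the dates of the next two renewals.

August 11, 2017; September 8, 2017

All dates are Fridays, 28, 28, 35 days apart.
Specifically, the 2nd Friday of each month.
2nd Friday of August 2017: August 11, 2017.
September 2017 — 2nd Friday is September 8, 2017.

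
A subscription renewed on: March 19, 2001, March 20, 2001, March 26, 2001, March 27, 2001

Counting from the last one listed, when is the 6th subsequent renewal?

April 17, 2001

Gaps: 1, 6, 1 days — not constant, but cyclic with period 2.
The events fall on every Monday and Tuesday.
Next Monday: April 2, 2001.
The following Tuesday is April 3, 2001.
Next Monday: April 9, 2001.
The following Tuesday is April 10, 2001.
Next Monday: April 16, 2001.
The following Tuesday is April 17, 2001.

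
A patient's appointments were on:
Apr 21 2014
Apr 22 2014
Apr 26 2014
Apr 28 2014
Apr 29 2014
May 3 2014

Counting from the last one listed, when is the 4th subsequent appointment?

May 12 2014

The gap pattern 1, 4, 2, 1, 4 repeats every 3 events.
These are the Mondays, Tuesdays and Saturdays of each week.
The following Monday is May 5 2014.
The following Tuesday is May 6 2014.
Next Saturday: May 10 2014.
Next Monday: May 12 2014.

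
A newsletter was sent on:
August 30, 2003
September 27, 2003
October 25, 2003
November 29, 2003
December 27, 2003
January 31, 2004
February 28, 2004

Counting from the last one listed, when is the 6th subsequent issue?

August 28, 2004

Every date is a Saturday; gaps 28, 28, 35, 28, 35, 28 days.
Each is the last Saturday of its month (at least one falls on the 29th or later, ruling out '4th Saturday').
Last Saturday of March 2004: March 27, 2004.
Last Saturday of April 2004: April 24, 2004.
Last Saturday of May 2004: May 29, 2004.
June 2004 ends with Saturday June 26, 2004.
Last Saturday of July 2004: July 31, 2004.
August 2004 ends with Saturday August 28, 2004.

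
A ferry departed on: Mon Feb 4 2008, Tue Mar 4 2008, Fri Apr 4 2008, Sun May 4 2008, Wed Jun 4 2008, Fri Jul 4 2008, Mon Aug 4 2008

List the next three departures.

Thu Sep 4 2008, Sat Oct 4 2008, Tue Nov 4 2008

Gaps: 29, 31, 30, 31, 30, 31 days — not constant. Every event is on the 4th of the month.
Pattern: the 4th of each month.
Next: September 2008 → Thu Sep 4 2008.
October 2008: Sat Oct 4 2008.
Next: November 2008 → Tue Nov 4 2008.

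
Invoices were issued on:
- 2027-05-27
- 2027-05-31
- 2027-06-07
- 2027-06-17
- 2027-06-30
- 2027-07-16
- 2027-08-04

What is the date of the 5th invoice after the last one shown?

2027-12-22

Intervals are 4, 7, 10, 13, 16, 19 days — an arithmetic progression with common difference 3.
Next gap: 22 days. 2027-08-04 + 22 days = 2027-08-26.
Next gap: 25 days. 2027-08-26 + 25 days = 2027-09-20.
Next gap: 28 days. 2027-09-20 + 28 days = 2027-10-18.
Next gap: 31 days. 2027-10-18 + 31 days = 2027-11-18.
Next gap: 34 days. 2027-11-18 + 34 days = 2027-12-22.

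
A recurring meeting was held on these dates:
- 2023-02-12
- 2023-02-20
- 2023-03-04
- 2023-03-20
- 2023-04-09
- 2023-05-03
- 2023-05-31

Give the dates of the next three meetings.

2023-07-02, 2023-08-07, 2023-09-16

The spacing grows by 4 each time: 8, 12, 16, 20, 24, 28 days.
Next gap: 32 days. 2023-05-31 + 32 days = 2023-07-02.
Next gap: 36 days. 2023-07-02 + 36 days = 2023-08-07.
Next gap: 40 days. 2023-08-07 + 40 days = 2023-09-16.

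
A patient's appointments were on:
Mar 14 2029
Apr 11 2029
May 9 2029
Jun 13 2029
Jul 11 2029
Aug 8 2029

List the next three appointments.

Gaps: 28, 28, 35, 28, 28 days — a mix of 28 and 35. Every date is a Wednesday.
Each is the 2nd Wednesday of its month.
2nd Wednesday of September 2029: Sep 12 2029.
October 2029 — 2nd Wednesday is Oct 10 2029.
2nd Wednesday of November 2029: Nov 14 2029.

Sep 12 2029, Oct 10 2029, Nov 14 2029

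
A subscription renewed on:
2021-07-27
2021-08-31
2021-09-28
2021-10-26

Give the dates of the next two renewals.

2021-11-30, 2021-12-28

Every date is a Tuesday; gaps 35, 28, 28 days.
Each is the last Tuesday of its month (at least one falls on the 29th or later, ruling out '4th Tuesday').
Last Tuesday of November 2021: 2021-11-30.
December 2021 ends with Tuesday 2021-12-28.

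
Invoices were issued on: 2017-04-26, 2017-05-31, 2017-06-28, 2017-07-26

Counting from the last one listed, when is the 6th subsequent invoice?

These are Wednesdays with 35, 28, 28-day gaps.
Each is the final Wednesday of its month — 2017-05-31 is past the 28th, so '4th Wednesday' doesn't fit.
Last Wednesday of August 2017: 2017-08-30.
September 2017 ends with Wednesday 2017-09-27.
Last Wednesday of October 2017: 2017-10-25.
Last Wednesday of November 2017: 2017-11-29.
Last Wednesday of December 2017: 2017-12-27.
January 2018 ends with Wednesday 2018-01-31.

2018-01-31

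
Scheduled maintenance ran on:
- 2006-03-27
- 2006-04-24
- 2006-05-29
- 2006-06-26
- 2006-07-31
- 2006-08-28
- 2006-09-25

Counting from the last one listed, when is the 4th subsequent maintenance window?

2007-01-29

All Mondays; the gaps (28, 35, 28, 35, 28, 28) vary with month length.
This is the last Monday of each month.
October 2006 ends with Monday 2006-10-30.
November 2006 ends with Monday 2006-11-27.
Last Monday of December 2006: 2006-12-25.
January 2007 ends with Monday 2007-01-29.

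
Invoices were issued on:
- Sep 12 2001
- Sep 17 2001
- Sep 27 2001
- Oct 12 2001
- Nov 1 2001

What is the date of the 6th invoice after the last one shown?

Intervals are 5, 10, 15, 20 days — an arithmetic progression with common difference 5.
Next gap: 25 days. Nov 1 2001 + 25 days = Nov 26 2001.
Next gap: 30 days. Nov 26 2001 + 30 days = Dec 26 2001.
Next gap: 35 days. Dec 26 2001 + 35 days = Jan 30 2002.
Next gap: 40 days. Jan 30 2002 + 40 days = Mar 11 2002.
Next gap: 45 days. Mar 11 2002 + 45 days = Apr 25 2002.
Next gap: 50 days. Apr 25 2002 + 50 days = Jun 14 2002.

Jun 14 2002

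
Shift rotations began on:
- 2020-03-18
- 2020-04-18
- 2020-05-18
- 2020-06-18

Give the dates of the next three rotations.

2020-07-18, 2020-08-18, 2020-09-18

Each date is the 18th; the gaps (31, 30, 31) track the month lengths.
The rule is the 18th of each month.
Next: July 2020 → 2020-07-18.
August 2020: 2020-08-18.
Next: September 2020 → 2020-09-18.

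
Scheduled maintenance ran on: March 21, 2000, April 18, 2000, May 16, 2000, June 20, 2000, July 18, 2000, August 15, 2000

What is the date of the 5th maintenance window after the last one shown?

January 16, 2001

All dates are Tuesdays, 28, 28, 35, 28, 28 days apart.
Specifically, the 3rd Tuesday of each month.
September 2000 — 3rd Tuesday is September 19, 2000.
October 2000 — 3rd Tuesday is October 17, 2000.
November 2000 — 3rd Tuesday is November 21, 2000.
December 2000 — 3rd Tuesday is December 19, 2000.
January 2001 — 3rd Tuesday is January 16, 2001.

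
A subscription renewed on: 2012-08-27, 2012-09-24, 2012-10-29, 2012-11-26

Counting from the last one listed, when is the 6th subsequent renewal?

2013-05-27

All Mondays; the gaps (28, 35, 28) vary with month length.
This is the last Monday of each month.
Last Monday of December 2012: 2012-12-31.
January 2013 ends with Monday 2013-01-28.
Last Monday of February 2013: 2013-02-25.
March 2013 ends with Monday 2013-03-25.
April 2013 ends with Monday 2013-04-29.
Last Monday of May 2013: 2013-05-27.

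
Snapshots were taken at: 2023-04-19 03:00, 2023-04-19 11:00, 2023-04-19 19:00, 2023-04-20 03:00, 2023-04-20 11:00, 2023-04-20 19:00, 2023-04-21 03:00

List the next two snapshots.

2023-04-21 11:00, 2023-04-21 19:00

Spacing: 8, 8, 8, 8, 8, 8 h — constant 8 h.
2023-04-21 03:00 + 8 h = 2023-04-21 11:00.
2023-04-21 11:00 + 8 h = 2023-04-21 19:00.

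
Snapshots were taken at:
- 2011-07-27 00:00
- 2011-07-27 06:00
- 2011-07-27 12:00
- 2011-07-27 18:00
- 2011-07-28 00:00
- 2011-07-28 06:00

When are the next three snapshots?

Spacing: 6, 6, 6, 6, 6 h — constant 6 h.
2011-07-28 06:00 + 6 h = 2011-07-28 12:00.
2011-07-28 12:00 + 6 h = 2011-07-28 18:00.
2011-07-28 18:00 + 6 h = 2011-07-29 00:00.

2011-07-28 12:00, 2011-07-28 18:00, 2011-07-29 00:00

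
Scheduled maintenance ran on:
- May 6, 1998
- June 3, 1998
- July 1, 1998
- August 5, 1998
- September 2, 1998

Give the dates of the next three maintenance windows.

Gaps: 28, 28, 35, 28 days — a mix of 28 and 35. Every date is a Wednesday.
Each is the 1st Wednesday of its month.
1st Wednesday of October 1998: October 7, 1998.
1st Wednesday of November 1998: November 4, 1998.
1st Wednesday of December 1998: December 2, 1998.

October 7, 1998; November 4, 1998; December 2, 1998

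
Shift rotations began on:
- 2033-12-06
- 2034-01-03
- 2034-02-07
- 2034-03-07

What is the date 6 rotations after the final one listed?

Gaps: 28, 35, 28 days — a mix of 28 and 35. Every date is a Tuesday.
Each is the 1st Tuesday of its month.
April 2034 — 1st Tuesday is 2034-04-04.
May 2034 — 1st Tuesday is 2034-05-02.
June 2034 — 1st Tuesday is 2034-06-06.
July 2034 — 1st Tuesday is 2034-07-04.
1st Tuesday of August 2034: 2034-08-01.
September 2034 — 1st Tuesday is 2034-09-05.

2034-09-05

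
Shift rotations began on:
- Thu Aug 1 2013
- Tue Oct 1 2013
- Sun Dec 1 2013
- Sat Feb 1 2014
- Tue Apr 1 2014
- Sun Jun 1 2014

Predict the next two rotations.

Fri Aug 1 2014, Wed Oct 1 2014

The day-of-month is always 1 (61, 61, 62, 59, 61 days between events).
So this recurs on the 1st of every 2 months.
Next: August 2014 → Fri Aug 1 2014.
Next: October 2014 → Wed Oct 1 2014.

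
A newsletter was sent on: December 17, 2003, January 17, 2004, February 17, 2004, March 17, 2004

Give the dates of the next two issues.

April 17, 2004; May 17, 2004

Gaps: 31, 31, 29 days — not constant. Every event is on the 17th of the month.
Pattern: the 17th of each month.
April 2004: April 17, 2004.
May 2004: May 17, 2004.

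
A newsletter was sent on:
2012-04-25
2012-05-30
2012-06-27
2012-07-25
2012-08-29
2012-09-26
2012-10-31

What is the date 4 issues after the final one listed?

2013-02-27

Every date is a Wednesday; gaps 35, 28, 28, 35, 28, 35 days.
Each is the last Wednesday of its month (at least one falls on the 29th or later, ruling out '4th Wednesday').
November 2012 ends with Wednesday 2012-11-28.
December 2012 ends with Wednesday 2012-12-26.
January 2013 ends with Wednesday 2013-01-30.
February 2013 ends with Wednesday 2013-02-27.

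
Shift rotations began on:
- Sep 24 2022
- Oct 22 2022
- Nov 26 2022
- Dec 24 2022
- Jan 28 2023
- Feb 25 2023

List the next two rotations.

Mar 25 2023, Apr 22 2023

These are Saturdays at 28- or 35-day spacing (28, 35, 28, 35, 28).
The pattern: 4th Saturday of the month.
March 2023 — 4th Saturday is Mar 25 2023.
April 2023 — 4th Saturday is Apr 22 2023.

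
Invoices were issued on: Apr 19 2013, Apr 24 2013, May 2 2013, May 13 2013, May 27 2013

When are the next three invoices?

The spacing grows by 3 each time: 5, 8, 11, 14 days.
Next gap: 17 days. May 27 2013 + 17 days = Jun 13 2013.
Next gap: 20 days. Jun 13 2013 + 20 days = Jul 3 2013.
Next gap: 23 days. Jul 3 2013 + 23 days = Jul 26 2013.

Jun 13 2013, Jul 3 2013, Jul 26 2013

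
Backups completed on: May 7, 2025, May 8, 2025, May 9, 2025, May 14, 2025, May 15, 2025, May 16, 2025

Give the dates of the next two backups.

Gaps: 1, 1, 5, 1, 1 days — not constant, but cyclic with period 3.
The events fall on every Wednesday, Thursday and Friday.
Next Wednesday: May 21, 2025.
The following Thursday is May 22, 2025.

May 21, 2025; May 22, 2025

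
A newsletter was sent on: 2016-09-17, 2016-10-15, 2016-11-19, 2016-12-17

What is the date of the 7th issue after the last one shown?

2017-07-15

Gaps: 28, 35, 28 days — a mix of 28 and 35. Every date is a Saturday.
Each is the 3rd Saturday of its month.
3rd Saturday of January 2017: 2017-01-21.
February 2017 — 3rd Saturday is 2017-02-18.
March 2017 — 3rd Saturday is 2017-03-18.
April 2017 — 3rd Saturday is 2017-04-15.
3rd Saturday of May 2017: 2017-05-20.
3rd Saturday of June 2017: 2017-06-17.
3rd Saturday of July 2017: 2017-07-15.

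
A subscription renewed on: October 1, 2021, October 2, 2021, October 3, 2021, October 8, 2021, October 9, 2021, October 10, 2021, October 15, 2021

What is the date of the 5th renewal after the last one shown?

October 24, 2021

Gaps: 1, 1, 5, 1, 1, 5 days — not constant, but cyclic with period 3.
The events fall on every Friday, Saturday and Sunday.
Next Saturday: October 16, 2021.
The following Sunday is October 17, 2021.
Next Friday: October 22, 2021.
The following Saturday is October 23, 2021.
The following Sunday is October 24, 2021.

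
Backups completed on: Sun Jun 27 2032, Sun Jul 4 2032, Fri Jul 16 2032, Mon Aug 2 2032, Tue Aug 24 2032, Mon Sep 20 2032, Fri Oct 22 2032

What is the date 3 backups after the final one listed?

The spacing grows by 5 each time: 7, 12, 17, 22, 27, 32 days.
Next gap: 37 days. Fri Oct 22 2032 + 37 days = Sun Nov 28 2032.
Next gap: 42 days. Sun Nov 28 2032 + 42 days = Sun Jan 9 2033.
Next gap: 47 days. Sun Jan 9 2033 + 47 days = Fri Feb 25 2033.

Fri Feb 25 2033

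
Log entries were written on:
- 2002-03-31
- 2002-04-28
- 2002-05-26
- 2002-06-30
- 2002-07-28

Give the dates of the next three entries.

These are Sundays with 28, 28, 35, 28-day gaps.
Each is the final Sunday of its month — 2002-03-31 is past the 28th, so '4th Sunday' doesn't fit.
August 2002 ends with Sunday 2002-08-25.
September 2002 ends with Sunday 2002-09-29.
October 2002 ends with Sunday 2002-10-27.

2002-08-25, 2002-09-29, 2002-10-27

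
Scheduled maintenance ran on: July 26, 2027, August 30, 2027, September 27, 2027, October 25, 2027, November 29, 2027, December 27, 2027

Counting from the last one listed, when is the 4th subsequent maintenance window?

Every date is a Monday; gaps 35, 28, 28, 35, 28 days.
Each is the last Monday of its month (at least one falls on the 29th or later, ruling out '4th Monday').
January 2028 ends with Monday January 31, 2028.
Last Monday of February 2028: February 28, 2028.
Last Monday of March 2028: March 27, 2028.
April 2028 ends with Monday April 24, 2028.

April 24, 2028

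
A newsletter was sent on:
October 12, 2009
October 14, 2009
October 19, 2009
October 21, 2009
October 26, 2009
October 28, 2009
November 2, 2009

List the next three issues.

Gaps: 2, 5, 2, 5, 2, 5 days — not constant, but cyclic with period 2.
The events fall on every Monday and Wednesday.
Next Wednesday: November 4, 2009.
The following Monday is November 9, 2009.
The following Wednesday is November 11, 2009.

November 4, 2009; November 9, 2009; November 11, 2009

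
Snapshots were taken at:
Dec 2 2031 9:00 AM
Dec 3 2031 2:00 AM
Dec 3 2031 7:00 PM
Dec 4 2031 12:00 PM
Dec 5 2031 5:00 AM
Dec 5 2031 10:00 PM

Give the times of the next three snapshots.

Dec 6 2031 3:00 PM, Dec 7 2031 8:00 AM, Dec 8 2031 1:00 AM

Gaps: 17, 17, 17, 17, 17 hours — each event is 17 hours after the previous one.
Dec 5 2031 10:00 PM + 17 h = Dec 6 2031 3:00 PM.
Dec 6 2031 3:00 PM + 17 h = Dec 7 2031 8:00 AM.
Dec 7 2031 8:00 AM + 17 h = Dec 8 2031 1:00 AM.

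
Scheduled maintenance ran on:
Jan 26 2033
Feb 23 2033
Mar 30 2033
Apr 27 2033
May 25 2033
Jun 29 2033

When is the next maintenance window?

Jul 27 2033

Every date is a Wednesday; gaps 28, 35, 28, 28, 35 days.
Each is the last Wednesday of its month (at least one falls on the 29th or later, ruling out '4th Wednesday').
July 2033 ends with Wednesday Jul 27 2033.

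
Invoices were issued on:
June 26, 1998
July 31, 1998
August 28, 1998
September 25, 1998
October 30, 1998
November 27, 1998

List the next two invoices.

Every date is a Friday; gaps 35, 28, 28, 35, 28 days.
Each is the last Friday of its month (at least one falls on the 29th or later, ruling out '4th Friday').
December 1998 ends with Friday December 25, 1998.
January 1999 ends with Friday January 29, 1999.

December 25, 1998; January 29, 1999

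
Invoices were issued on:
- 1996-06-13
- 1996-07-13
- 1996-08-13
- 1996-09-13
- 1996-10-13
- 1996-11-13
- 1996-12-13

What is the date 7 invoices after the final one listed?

1997-07-13

The day-of-month is always 13 (30, 31, 31, 30, 31, 30 days between events).
So this recurs on the 13th of each month.
January 1997: 1997-01-13.
February 1997: 1997-02-13.
Next: March 1997 → 1997-03-13.
Next: April 1997 → 1997-04-13.
May 1997: 1997-05-13.
June 1997: 1997-06-13.
July 1997: 1997-07-13.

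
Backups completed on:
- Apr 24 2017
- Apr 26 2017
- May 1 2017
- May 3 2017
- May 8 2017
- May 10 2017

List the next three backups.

May 15 2017, May 17 2017, May 22 2017

The gap pattern 2, 5, 2, 5, 2 repeats every 2 events.
These are the Mondays and Wednesdays of each week.
Next Monday: May 15 2017.
Next Wednesday: May 17 2017.
Next Monday: May 22 2017.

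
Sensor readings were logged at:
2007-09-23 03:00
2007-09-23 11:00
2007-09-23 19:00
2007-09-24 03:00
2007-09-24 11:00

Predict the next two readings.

Gaps: 8, 8, 8, 8 hours — each event is 8 hours after the previous one.
2007-09-24 11:00 + 8 h = 2007-09-24 19:00.
2007-09-24 19:00 + 8 h = 2007-09-25 03:00.

2007-09-24 19:00, 2007-09-25 03:00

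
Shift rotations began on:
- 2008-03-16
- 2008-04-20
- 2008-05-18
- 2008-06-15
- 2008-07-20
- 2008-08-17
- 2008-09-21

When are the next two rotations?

These are Sundays at 28- or 35-day spacing (35, 28, 28, 35, 28, 35).
The pattern: 3rd Sunday of the month.
3rd Sunday of October 2008: 2008-10-19.
3rd Sunday of November 2008: 2008-11-16.

2008-10-19, 2008-11-16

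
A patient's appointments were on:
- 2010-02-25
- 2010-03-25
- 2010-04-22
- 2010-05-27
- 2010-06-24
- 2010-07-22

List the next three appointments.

Gaps: 28, 28, 35, 28, 28 days — a mix of 28 and 35. Every date is a Thursday.
Each is the 4th Thursday of its month.
4th Thursday of August 2010: 2010-08-26.
September 2010 — 4th Thursday is 2010-09-23.
October 2010 — 4th Thursday is 2010-10-28.

2010-08-26, 2010-09-23, 2010-10-28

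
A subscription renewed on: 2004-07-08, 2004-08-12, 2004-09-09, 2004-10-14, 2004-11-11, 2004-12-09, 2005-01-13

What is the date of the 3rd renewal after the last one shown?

These are Thursdays at 28- or 35-day spacing (35, 28, 35, 28, 28, 35).
The pattern: 2nd Thursday of the month.
February 2005 — 2nd Thursday is 2005-02-10.
2nd Thursday of March 2005: 2005-03-10.
April 2005 — 2nd Thursday is 2005-04-14.

2005-04-14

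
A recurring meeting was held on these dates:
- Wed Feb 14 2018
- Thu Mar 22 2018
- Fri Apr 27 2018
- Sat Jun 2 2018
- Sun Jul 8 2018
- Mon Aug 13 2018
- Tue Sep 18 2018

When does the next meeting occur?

Wed Oct 24 2018

Gaps between consecutive events: 36, 36, 36, 36, 36, 36 days — a constant 36-day interval.
Tue Sep 18 2018 + 36 days = Wed Oct 24 2018.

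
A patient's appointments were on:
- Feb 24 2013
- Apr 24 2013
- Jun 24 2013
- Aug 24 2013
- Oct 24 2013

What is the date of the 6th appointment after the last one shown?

The day-of-month is always 24 (59, 61, 61, 61 days between events).
So this recurs on the 24th of every 2 months.
Next: December 2013 → Dec 24 2013.
February 2014: Feb 24 2014.
Next: April 2014 → Apr 24 2014.
June 2014: Jun 24 2014.
Next: August 2014 → Aug 24 2014.
Next: October 2014 → Oct 24 2014.

Oct 24 2014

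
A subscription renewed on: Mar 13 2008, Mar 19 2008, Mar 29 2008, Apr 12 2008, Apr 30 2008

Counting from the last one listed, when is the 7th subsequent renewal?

Dec 24 2008

The spacing grows by 4 each time: 6, 10, 14, 18 days.
Next gap: 22 days. Apr 30 2008 + 22 days = May 22 2008.
Next gap: 26 days. May 22 2008 + 26 days = Jun 17 2008.
Next gap: 30 days. Jun 17 2008 + 30 days = Jul 17 2008.
Next gap: 34 days. Jul 17 2008 + 34 days = Aug 20 2008.
Next gap: 38 days. Aug 20 2008 + 38 days = Sep 27 2008.
Next gap: 42 days. Sep 27 2008 + 42 days = Nov 8 2008.
Next gap: 46 days. Nov 8 2008 + 46 days = Dec 24 2008.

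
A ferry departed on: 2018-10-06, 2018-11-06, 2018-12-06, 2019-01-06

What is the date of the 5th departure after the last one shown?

Gaps: 31, 30, 31 days — not constant. Every event is on the 6th of the month.
Pattern: the 6th of each month.
February 2019: 2019-02-06.
March 2019: 2019-03-06.
Next: April 2019 → 2019-04-06.
May 2019: 2019-05-06.
June 2019: 2019-06-06.

2019-06-06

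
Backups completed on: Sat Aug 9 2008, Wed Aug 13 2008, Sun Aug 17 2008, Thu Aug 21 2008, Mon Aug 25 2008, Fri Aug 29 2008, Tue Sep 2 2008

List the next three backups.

Every event comes 4 days after the last (4, 4, 4, 4, 4, 4).
Tue Sep 2 2008 + 4 days = Sat Sep 6 2008.
Sat Sep 6 2008 + 4 days = Wed Sep 10 2008.
Wed Sep 10 2008 + 4 days = Sun Sep 14 2008.

Sat Sep 6 2008, Wed Sep 10 2008, Sun Sep 14 2008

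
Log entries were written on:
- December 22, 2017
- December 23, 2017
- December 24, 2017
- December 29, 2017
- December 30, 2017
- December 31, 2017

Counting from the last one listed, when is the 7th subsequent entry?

Every event lands on a Friday or Saturday or Sunday (gaps cycle 1, 1, 5, 1, 1).
So the schedule is: every Friday, Saturday and Sunday.
The following Friday is January 5, 2018.
The following Saturday is January 6, 2018.
The following Sunday is January 7, 2018.
Next Friday: January 12, 2018.
Next Saturday: January 13, 2018.
The following Sunday is January 14, 2018.
The following Friday is January 19, 2018.

January 19, 2018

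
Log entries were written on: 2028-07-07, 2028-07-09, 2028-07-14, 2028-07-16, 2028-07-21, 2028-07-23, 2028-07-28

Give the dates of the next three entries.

Gaps: 2, 5, 2, 5, 2, 5 days — not constant, but cyclic with period 2.
The events fall on every Friday and Sunday.
Next Sunday: 2028-07-30.
Next Friday: 2028-08-04.
Next Sunday: 2028-08-06.

2028-07-30, 2028-08-04, 2028-08-06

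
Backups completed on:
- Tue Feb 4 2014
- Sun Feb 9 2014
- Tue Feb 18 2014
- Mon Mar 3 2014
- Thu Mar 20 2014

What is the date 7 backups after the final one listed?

Thu Nov 6 2014

Intervals are 5, 9, 13, 17 days — an arithmetic progression with common difference 4.
Next gap: 21 days. Thu Mar 20 2014 + 21 days = Thu Apr 10 2014.
Next gap: 25 days. Thu Apr 10 2014 + 25 days = Mon May 5 2014.
Next gap: 29 days. Mon May 5 2014 + 29 days = Tue Jun 3 2014.
Next gap: 33 days. Tue Jun 3 2014 + 33 days = Sun Jul 6 2014.
Next gap: 37 days. Sun Jul 6 2014 + 37 days = Tue Aug 12 2014.
Next gap: 41 days. Tue Aug 12 2014 + 41 days = Mon Sep 22 2014.
Next gap: 45 days. Mon Sep 22 2014 + 45 days = Thu Nov 6 2014.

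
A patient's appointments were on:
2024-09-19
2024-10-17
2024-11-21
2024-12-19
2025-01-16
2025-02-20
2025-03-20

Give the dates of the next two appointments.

2025-04-17, 2025-05-15

Gaps: 28, 35, 28, 28, 35, 28 days — a mix of 28 and 35. Every date is a Thursday.
Each is the 3rd Thursday of its month.
3rd Thursday of April 2025: 2025-04-17.
May 2025 — 3rd Thursday is 2025-05-15.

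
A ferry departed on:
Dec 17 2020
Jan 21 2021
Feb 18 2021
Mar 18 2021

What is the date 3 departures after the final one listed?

These are Thursdays at 28- or 35-day spacing (35, 28, 28).
The pattern: 3rd Thursday of the month.
3rd Thursday of April 2021: Apr 15 2021.
3rd Thursday of May 2021: May 20 2021.
June 2021 — 3rd Thursday is Jun 17 2021.

Jun 17 2021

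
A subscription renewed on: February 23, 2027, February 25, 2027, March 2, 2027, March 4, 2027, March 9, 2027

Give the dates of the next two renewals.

Every event lands on a Tuesday or Thursday (gaps cycle 2, 5, 2, 5).
So the schedule is: every Tuesday and Thursday.
The following Thursday is March 11, 2027.
The following Tuesday is March 16, 2027.

March 11, 2027; March 16, 2027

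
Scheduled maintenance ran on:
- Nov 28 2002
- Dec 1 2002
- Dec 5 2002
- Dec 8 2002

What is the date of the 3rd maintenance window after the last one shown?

The gap pattern 3, 4, 3 repeats every 2 events.
These are the Thursdays and Sundays of each week.
Next Thursday: Dec 12 2002.
Next Sunday: Dec 15 2002.
Next Thursday: Dec 19 2002.

Dec 19 2002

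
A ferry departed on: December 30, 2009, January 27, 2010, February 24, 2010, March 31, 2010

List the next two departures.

April 28, 2010; May 26, 2010

All Wednesdays; the gaps (28, 28, 35) vary with month length.
This is the last Wednesday of each month.
Last Wednesday of April 2010: April 28, 2010.
May 2010 ends with Wednesday May 26, 2010.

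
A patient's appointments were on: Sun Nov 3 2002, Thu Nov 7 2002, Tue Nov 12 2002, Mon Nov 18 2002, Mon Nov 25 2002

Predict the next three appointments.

Intervals are 4, 5, 6, 7 days — an arithmetic progression with common difference 1.
Next gap: 8 days. Mon Nov 25 2002 + 8 days = Tue Dec 3 2002.
Next gap: 9 days. Tue Dec 3 2002 + 9 days = Thu Dec 12 2002.
Next gap: 10 days. Thu Dec 12 2002 + 10 days = Sun Dec 22 2002.

Tue Dec 3 2002, Thu Dec 12 2002, Sun Dec 22 2002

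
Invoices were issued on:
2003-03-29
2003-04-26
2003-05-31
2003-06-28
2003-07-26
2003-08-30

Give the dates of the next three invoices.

These are Saturdays with 28, 35, 28, 28, 35-day gaps.
Each is the final Saturday of its month — 2003-03-29 is past the 28th, so '4th Saturday' doesn't fit.
Last Saturday of September 2003: 2003-09-27.
October 2003 ends with Saturday 2003-10-25.
Last Saturday of November 2003: 2003-11-29.

2003-09-27, 2003-10-25, 2003-11-29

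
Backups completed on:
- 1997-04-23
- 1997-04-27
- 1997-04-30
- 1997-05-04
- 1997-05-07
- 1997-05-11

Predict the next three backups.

1997-05-14, 1997-05-18, 1997-05-21

The gap pattern 4, 3, 4, 3, 4 repeats every 2 events.
These are the Wednesdays and Sundays of each week.
The following Wednesday is 1997-05-14.
Next Sunday: 1997-05-18.
Next Wednesday: 1997-05-21.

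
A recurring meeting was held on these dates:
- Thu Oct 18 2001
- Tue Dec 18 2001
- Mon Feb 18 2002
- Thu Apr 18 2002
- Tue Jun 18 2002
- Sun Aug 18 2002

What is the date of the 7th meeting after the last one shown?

Each date is the 18th; the gaps (61, 62, 59, 61, 61) track the month lengths.
The rule is the 18th of every 2 months.
Next: October 2002 → Fri Oct 18 2002.
Next: December 2002 → Wed Dec 18 2002.
February 2003: Tue Feb 18 2003.
Next: April 2003 → Fri Apr 18 2003.
June 2003: Wed Jun 18 2003.
Next: August 2003 → Mon Aug 18 2003.
October 2003: Sat Oct 18 2003.

Sat Oct 18 2003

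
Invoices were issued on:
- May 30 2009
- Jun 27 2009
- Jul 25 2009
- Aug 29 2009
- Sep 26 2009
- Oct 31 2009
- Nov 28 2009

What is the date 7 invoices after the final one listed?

All Saturdays; the gaps (28, 28, 35, 28, 35, 28) vary with month length.
This is the last Saturday of each month.
December 2009 ends with Saturday Dec 26 2009.
January 2010 ends with Saturday Jan 30 2010.
Last Saturday of February 2010: Feb 27 2010.
March 2010 ends with Saturday Mar 27 2010.
April 2010 ends with Saturday Apr 24 2010.
May 2010 ends with Saturday May 29 2010.
June 2010 ends with Saturday Jun 26 2010.

Jun 26 2010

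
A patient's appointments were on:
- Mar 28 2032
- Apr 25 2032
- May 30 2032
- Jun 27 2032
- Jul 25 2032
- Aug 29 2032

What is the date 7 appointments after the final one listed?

These are Sundays with 28, 35, 28, 28, 35-day gaps.
Each is the final Sunday of its month — May 30 2032 is past the 28th, so '4th Sunday' doesn't fit.
September 2032 ends with Sunday Sep 26 2032.
Last Sunday of October 2032: Oct 31 2032.
November 2032 ends with Sunday Nov 28 2032.
December 2032 ends with Sunday Dec 26 2032.
Last Sunday of January 2033: Jan 30 2033.
Last Sunday of February 2033: Feb 27 2033.
Last Sunday of March 2033: Mar 27 2033.

Mar 27 2033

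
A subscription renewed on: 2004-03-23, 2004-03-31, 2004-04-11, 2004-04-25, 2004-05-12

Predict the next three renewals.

The spacing grows by 3 each time: 8, 11, 14, 17 days.
Next gap: 20 days. 2004-05-12 + 20 days = 2004-06-01.
Next gap: 23 days. 2004-06-01 + 23 days = 2004-06-24.
Next gap: 26 days. 2004-06-24 + 26 days = 2004-07-20.

2004-06-01, 2004-06-24, 2004-07-20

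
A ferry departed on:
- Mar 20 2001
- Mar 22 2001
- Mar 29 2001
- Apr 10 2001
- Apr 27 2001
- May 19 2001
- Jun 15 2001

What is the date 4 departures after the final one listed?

Nov 20 2001

Intervals are 2, 7, 12, 17, 22, 27 days — an arithmetic progression with common difference 5.
Next gap: 32 days. Jun 15 2001 + 32 days = Jul 17 2001.
Next gap: 37 days. Jul 17 2001 + 37 days = Aug 23 2001.
Next gap: 42 days. Aug 23 2001 + 42 days = Oct 4 2001.
Next gap: 47 days. Oct 4 2001 + 47 days = Nov 20 2001.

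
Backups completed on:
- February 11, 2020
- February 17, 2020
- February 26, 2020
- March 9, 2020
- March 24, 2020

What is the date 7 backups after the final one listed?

The spacing grows by 3 each time: 6, 9, 12, 15 days.
Next gap: 18 days. March 24, 2020 + 18 days = April 11, 2020.
Next gap: 21 days. April 11, 2020 + 21 days = May 2, 2020.
Next gap: 24 days. May 2, 2020 + 24 days = May 26, 2020.
Next gap: 27 days. May 26, 2020 + 27 days = June 22, 2020.
Next gap: 30 days. June 22, 2020 + 30 days = July 22, 2020.
Next gap: 33 days. July 22, 2020 + 33 days = August 24, 2020.
Next gap: 36 days. August 24, 2020 + 36 days = September 29, 2020.

September 29, 2020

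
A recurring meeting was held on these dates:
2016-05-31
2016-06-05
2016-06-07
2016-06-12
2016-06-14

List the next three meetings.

2016-06-19, 2016-06-21, 2016-06-26

The gap pattern 5, 2, 5, 2 repeats every 2 events.
These are the Tuesdays and Sundays of each week.
The following Sunday is 2016-06-19.
The following Tuesday is 2016-06-21.
Next Sunday: 2016-06-26.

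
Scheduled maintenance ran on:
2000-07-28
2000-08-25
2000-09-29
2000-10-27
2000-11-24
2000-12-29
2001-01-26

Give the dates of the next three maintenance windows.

2001-02-23, 2001-03-30, 2001-04-27

All Fridays; the gaps (28, 35, 28, 28, 35, 28) vary with month length.
This is the last Friday of each month.
February 2001 ends with Friday 2001-02-23.
March 2001 ends with Friday 2001-03-30.
April 2001 ends with Friday 2001-04-27.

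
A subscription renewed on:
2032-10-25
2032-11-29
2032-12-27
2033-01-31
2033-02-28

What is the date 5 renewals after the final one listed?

All Mondays; the gaps (35, 28, 35, 28) vary with month length.
This is the last Monday of each month.
Last Monday of March 2033: 2033-03-28.
April 2033 ends with Monday 2033-04-25.
May 2033 ends with Monday 2033-05-30.
Last Monday of June 2033: 2033-06-27.
Last Monday of July 2033: 2033-07-25.

2033-07-25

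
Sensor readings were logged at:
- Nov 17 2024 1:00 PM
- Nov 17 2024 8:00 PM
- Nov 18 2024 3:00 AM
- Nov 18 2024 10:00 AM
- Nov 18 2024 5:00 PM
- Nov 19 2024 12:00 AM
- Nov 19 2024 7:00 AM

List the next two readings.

Nov 19 2024 2:00 PM, Nov 19 2024 9:00 PM

Gaps: 7, 7, 7, 7, 7, 7 hours — each event is 7 hours after the previous one.
Nov 19 2024 7:00 AM + 7 h = Nov 19 2024 2:00 PM.
Nov 19 2024 2:00 PM + 7 h = Nov 19 2024 9:00 PM.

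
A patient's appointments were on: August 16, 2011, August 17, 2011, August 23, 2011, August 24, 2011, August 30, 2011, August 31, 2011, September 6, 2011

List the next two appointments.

The gap pattern 1, 6, 1, 6, 1, 6 repeats every 2 events.
These are the Tuesdays and Wednesdays of each week.
The following Wednesday is September 7, 2011.
The following Tuesday is September 13, 2011.

September 7, 2011; September 13, 2011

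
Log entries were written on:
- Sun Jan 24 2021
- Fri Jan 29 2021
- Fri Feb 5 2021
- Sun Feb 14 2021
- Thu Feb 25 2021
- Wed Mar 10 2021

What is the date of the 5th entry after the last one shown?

Sun Jun 13 2021

Intervals are 5, 7, 9, 11, 13 days — an arithmetic progression with common difference 2.
Next gap: 15 days. Wed Mar 10 2021 + 15 days = Thu Mar 25 2021.
Next gap: 17 days. Thu Mar 25 2021 + 17 days = Sun Apr 11 2021.
Next gap: 19 days. Sun Apr 11 2021 + 19 days = Fri Apr 30 2021.
Next gap: 21 days. Fri Apr 30 2021 + 21 days = Fri May 21 2021.
Next gap: 23 days. Fri May 21 2021 + 23 days = Sun Jun 13 2021.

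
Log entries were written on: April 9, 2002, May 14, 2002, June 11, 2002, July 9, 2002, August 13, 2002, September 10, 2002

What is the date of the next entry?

These are Tuesdays at 28- or 35-day spacing (35, 28, 28, 35, 28).
The pattern: 2nd Tuesday of the month.
October 2002 — 2nd Tuesday is October 8, 2002.

October 8, 2002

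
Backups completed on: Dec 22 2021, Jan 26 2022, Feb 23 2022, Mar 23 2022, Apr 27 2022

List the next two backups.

May 25 2022, Jun 22 2022

Gaps: 35, 28, 28, 35 days — a mix of 28 and 35. Every date is a Wednesday.
Each is the 4th Wednesday of its month.
4th Wednesday of May 2022: May 25 2022.
June 2022 — 4th Wednesday is Jun 22 2022.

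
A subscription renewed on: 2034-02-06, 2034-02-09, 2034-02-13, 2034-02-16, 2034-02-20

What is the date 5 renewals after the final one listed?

2034-03-09

The gap pattern 3, 4, 3, 4 repeats every 2 events.
These are the Mondays and Thursdays of each week.
Next Thursday: 2034-02-23.
Next Monday: 2034-02-27.
The following Thursday is 2034-03-02.
Next Monday: 2034-03-06.
The following Thursday is 2034-03-09.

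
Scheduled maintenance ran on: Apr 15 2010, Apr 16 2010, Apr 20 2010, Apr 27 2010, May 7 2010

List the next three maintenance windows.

May 20 2010, Jun 5 2010, Jun 24 2010

Gaps: 1, 4, 7, 10 days — each gap is 3 larger than the previous one.
Next gap: 13 days. May 7 2010 + 13 days = May 20 2010.
Next gap: 16 days. May 20 2010 + 16 days = Jun 5 2010.
Next gap: 19 days. Jun 5 2010 + 19 days = Jun 24 2010.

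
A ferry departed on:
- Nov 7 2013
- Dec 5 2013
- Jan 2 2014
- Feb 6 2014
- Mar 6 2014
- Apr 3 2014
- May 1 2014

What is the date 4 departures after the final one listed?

Sep 4 2014

These are Thursdays at 28- or 35-day spacing (28, 28, 35, 28, 28, 28).
The pattern: 1st Thursday of the month.
1st Thursday of June 2014: Jun 5 2014.
1st Thursday of July 2014: Jul 3 2014.
August 2014 — 1st Thursday is Aug 7 2014.
1st Thursday of September 2014: Sep 4 2014.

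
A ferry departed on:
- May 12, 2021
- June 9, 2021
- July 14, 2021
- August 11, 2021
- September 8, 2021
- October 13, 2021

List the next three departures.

November 10, 2021; December 8, 2021; January 12, 2022

These are Wednesdays at 28- or 35-day spacing (28, 35, 28, 28, 35).
The pattern: 2nd Wednesday of the month.
2nd Wednesday of November 2021: November 10, 2021.
2nd Wednesday of December 2021: December 8, 2021.
2nd Wednesday of January 2022: January 12, 2022.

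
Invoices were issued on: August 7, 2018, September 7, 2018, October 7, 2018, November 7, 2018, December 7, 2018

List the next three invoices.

January 7, 2019; February 7, 2019; March 7, 2019

Each date is the 7th; the gaps (31, 30, 31, 30) track the month lengths.
The rule is the 7th of each month.
Next: January 2019 → January 7, 2019.
February 2019: February 7, 2019.
March 2019: March 7, 2019.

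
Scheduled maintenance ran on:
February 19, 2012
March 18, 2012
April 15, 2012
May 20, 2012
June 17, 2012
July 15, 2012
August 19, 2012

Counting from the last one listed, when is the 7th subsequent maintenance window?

Gaps: 28, 28, 35, 28, 28, 35 days — a mix of 28 and 35. Every date is a Sunday.
Each is the 3rd Sunday of its month.
3rd Sunday of September 2012: September 16, 2012.
3rd Sunday of October 2012: October 21, 2012.
3rd Sunday of November 2012: November 18, 2012.
3rd Sunday of December 2012: December 16, 2012.
January 2013 — 3rd Sunday is January 20, 2013.
3rd Sunday of February 2013: February 17, 2013.
March 2013 — 3rd Sunday is March 17, 2013.

March 17, 2013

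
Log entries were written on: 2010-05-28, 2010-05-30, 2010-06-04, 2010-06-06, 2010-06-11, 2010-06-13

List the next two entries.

2010-06-18, 2010-06-20

Gaps: 2, 5, 2, 5, 2 days — not constant, but cyclic with period 2.
The events fall on every Friday and Sunday.
Next Friday: 2010-06-18.
Next Sunday: 2010-06-20.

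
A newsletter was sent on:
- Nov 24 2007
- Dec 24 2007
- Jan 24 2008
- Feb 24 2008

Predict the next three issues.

Mar 24 2008, Apr 24 2008, May 24 2008

The day-of-month is always 24 (30, 31, 31 days between events).
So this recurs on the 24th of each month.
Next: March 2008 → Mar 24 2008.
April 2008: Apr 24 2008.
May 2008: May 24 2008.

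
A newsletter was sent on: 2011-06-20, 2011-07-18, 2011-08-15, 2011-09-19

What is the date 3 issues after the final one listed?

These are Mondays at 28- or 35-day spacing (28, 28, 35).
The pattern: 3rd Monday of the month.
October 2011 — 3rd Monday is 2011-10-17.
November 2011 — 3rd Monday is 2011-11-21.
3rd Monday of December 2011: 2011-12-19.

2011-12-19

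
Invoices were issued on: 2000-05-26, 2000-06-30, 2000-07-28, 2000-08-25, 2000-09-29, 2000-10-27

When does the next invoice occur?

2000-11-24

All Fridays; the gaps (35, 28, 28, 35, 28) vary with month length.
This is the last Friday of each month.
Last Friday of November 2000: 2000-11-24.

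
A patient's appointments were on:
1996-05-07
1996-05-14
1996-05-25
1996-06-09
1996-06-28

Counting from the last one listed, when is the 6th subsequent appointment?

The spacing grows by 4 each time: 7, 11, 15, 19 days.
Next gap: 23 days. 1996-06-28 + 23 days = 1996-07-21.
Next gap: 27 days. 1996-07-21 + 27 days = 1996-08-17.
Next gap: 31 days. 1996-08-17 + 31 days = 1996-09-17.
Next gap: 35 days. 1996-09-17 + 35 days = 1996-10-22.
Next gap: 39 days. 1996-10-22 + 39 days = 1996-11-30.
Next gap: 43 days. 1996-11-30 + 43 days = 1997-01-12.

1997-01-12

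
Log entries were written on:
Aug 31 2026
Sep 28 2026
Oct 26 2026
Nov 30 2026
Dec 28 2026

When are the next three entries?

These are Mondays with 28, 28, 35, 28-day gaps.
Each is the final Monday of its month — Aug 31 2026 is past the 28th, so '4th Monday' doesn't fit.
January 2027 ends with Monday Jan 25 2027.
February 2027 ends with Monday Feb 22 2027.
Last Monday of March 2027: Mar 29 2027.

Jan 25 2027, Feb 22 2027, Mar 29 2027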